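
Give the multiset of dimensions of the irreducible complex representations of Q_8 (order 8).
Dimensions: 1, 1, 1, 1, 2

Justification: There are 5 irreducibles (= number of conjugacy classes). Their dimensions d_i satisfy sum d_i^2 = |G| = 8: 1 + 1 + 1 + 1 + 4 = 8.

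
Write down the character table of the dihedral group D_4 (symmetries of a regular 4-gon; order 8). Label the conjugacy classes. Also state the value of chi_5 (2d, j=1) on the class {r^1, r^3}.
Conjugacy classes: {e} of size 1, {r^2} of size 1, {r^1, r^3} of size 2, {s, sr^2, ...} of size 2, {sr, sr^3, ...} of size 2.
Character table:
  irrep \ class              {e} (size 1)  {r^2} (size 1)  {r^1, r^3} (size 2)  {s, sr^2, ...} (size 2)  {sr, sr^3, ...} (size 2)
  chi_1 (triv)               1             1               1                    1                        1                       
  chi_2 (sign: r->1, s->-1)  1             1               1                    -1                       -1                      
  chi_3 (r->-1, s->1)        1             1               -1                   1                        -1                      
  chi_4 (r->-1, s->-1)       1             1               -1                   -1                       1                       
  chi_5 (2d, j=1)            2             -2              0                    0                        0                       

Spot check: chi_5 (2d, j=1) on {r^1, r^3} = 0.

Explanation: D_4 has order 2*4 = 8 with 5 conjugacy classes, hence 5 irreducibles. Sum of squared dims 1 + 1 + 1 + 1 + 4 = 8 = |G|. Linear characters come from the abelianisation; the 2-dimensional irreps have character r^k -> 2*cos(2*pi*j*k/4), reflections -> 0.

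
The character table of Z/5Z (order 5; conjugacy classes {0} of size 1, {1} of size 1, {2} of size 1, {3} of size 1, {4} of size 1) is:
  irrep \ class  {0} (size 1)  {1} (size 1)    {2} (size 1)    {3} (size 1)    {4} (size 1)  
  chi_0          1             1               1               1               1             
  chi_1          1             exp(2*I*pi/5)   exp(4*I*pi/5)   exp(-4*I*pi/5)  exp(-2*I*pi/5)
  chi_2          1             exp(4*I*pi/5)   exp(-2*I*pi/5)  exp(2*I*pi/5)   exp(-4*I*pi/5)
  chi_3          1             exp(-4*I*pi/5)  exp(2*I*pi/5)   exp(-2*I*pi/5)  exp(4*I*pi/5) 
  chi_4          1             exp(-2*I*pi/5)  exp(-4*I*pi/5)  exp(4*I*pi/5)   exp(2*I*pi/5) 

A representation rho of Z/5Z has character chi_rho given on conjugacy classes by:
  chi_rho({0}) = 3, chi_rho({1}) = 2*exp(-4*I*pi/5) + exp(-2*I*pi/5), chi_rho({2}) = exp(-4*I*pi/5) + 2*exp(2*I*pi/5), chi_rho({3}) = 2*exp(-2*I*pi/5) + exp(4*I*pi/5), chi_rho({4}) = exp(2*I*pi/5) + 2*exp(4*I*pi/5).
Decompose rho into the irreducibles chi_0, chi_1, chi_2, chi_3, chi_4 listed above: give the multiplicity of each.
Multiplicities: chi_0: 0, chi_1: 0, chi_2: 0, chi_3: 2, chi_4: 1.

Why: Use <chi_rho, chi> = (1/|G|) sum_C |C| * chi_rho(C) * conj(chi(C)) with |G| = 5 for each irreducible chi in the table:
  <chi_rho, chi_0> = (1/5)[1*(3)*conj(1) + 1*(2*exp(-4*I*pi/5) + exp(-2*I*pi/5))*conj(1) + 1*(exp(-4*I*pi/5) + 2*exp(2*I*pi/5))*conj(1) + 1*(2*exp(-2*I*pi/5) + exp(4*I*pi/5))*conj(1) + 1*(exp(2*I*pi/5) + 2*exp(4*I*pi/5))*conj(1)]
      = (1/5)[(3) + (2*exp(-4*I*pi/5) + exp(-2*I*pi/5)) + (exp(-4*I*pi/5) + 2*exp(2*I*pi/5)) + (2*exp(-2*I*pi/5) + exp(4*I*pi/5)) + (exp(2*I*pi/5) + 2*exp(4*I*pi/5))] = 0/5 = 0
  <chi_rho, chi_1> = (1/5)[1*(3)*conj(1) + 1*(2*exp(-4*I*pi/5) + exp(-2*I*pi/5))*conj(exp(2*I*pi/5)) + 1*(exp(-4*I*pi/5) + 2*exp(2*I*pi/5))*conj(exp(4*I*pi/5)) + 1*(2*exp(-2*I*pi/5) + exp(4*I*pi/5))*conj(exp(-4*I*pi/5)) + 1*(exp(2*I*pi/5) + 2*exp(4*I*pi/5))*conj(exp(-2*I*pi/5))]
      = (1/5)[(3) + (exp(-4*I*pi/5) + 2*exp(4*I*pi/5)) + (2*exp(-2*I*pi/5) + exp(2*I*pi/5)) + (exp(-2*I*pi/5) + 2*exp(2*I*pi/5)) + (2*exp(-4*I*pi/5) + exp(4*I*pi/5))] = 0/5 = 0
  <chi_rho, chi_2> = (1/5)[1*(3)*conj(1) + 1*(2*exp(-4*I*pi/5) + exp(-2*I*pi/5))*conj(exp(4*I*pi/5)) + 1*(exp(-4*I*pi/5) + 2*exp(2*I*pi/5))*conj(exp(-2*I*pi/5)) + 1*(2*exp(-2*I*pi/5) + exp(4*I*pi/5))*conj(exp(2*I*pi/5)) + 1*(exp(2*I*pi/5) + 2*exp(4*I*pi/5))*conj(exp(-4*I*pi/5))]
      = (1/5)[(3) + (exp(4*I*pi/5) + 2*exp(2*I*pi/5)) + (exp(-2*I*pi/5) + 2*exp(4*I*pi/5)) + (2*exp(-4*I*pi/5) + exp(2*I*pi/5)) + (2*exp(-2*I*pi/5) + exp(-4*I*pi/5))] = 0/5 = 0
  <chi_rho, chi_3> = (1/5)[1*(3)*conj(1) + 1*(2*exp(-4*I*pi/5) + exp(-2*I*pi/5))*conj(exp(-4*I*pi/5)) + 1*(exp(-4*I*pi/5) + 2*exp(2*I*pi/5))*conj(exp(2*I*pi/5)) + 1*(2*exp(-2*I*pi/5) + exp(4*I*pi/5))*conj(exp(-2*I*pi/5)) + 1*(exp(2*I*pi/5) + 2*exp(4*I*pi/5))*conj(exp(4*I*pi/5))]
      = (1/5)[(3) + (2 + exp(2*I*pi/5)) + (2 + exp(4*I*pi/5)) + (2 + exp(-4*I*pi/5)) + (2 + exp(-2*I*pi/5))] = 10/5 = 2
  <chi_rho, chi_4> = (1/5)[1*(3)*conj(1) + 1*(2*exp(-4*I*pi/5) + exp(-2*I*pi/5))*conj(exp(-2*I*pi/5)) + 1*(exp(-4*I*pi/5) + 2*exp(2*I*pi/5))*conj(exp(-4*I*pi/5)) + 1*(2*exp(-2*I*pi/5) + exp(4*I*pi/5))*conj(exp(4*I*pi/5)) + 1*(exp(2*I*pi/5) + 2*exp(4*I*pi/5))*conj(exp(2*I*pi/5))]
      = (1/5)[(3) + (1 + 2*exp(-2*I*pi/5)) + (1 + 2*exp(-4*I*pi/5)) + (1 + 2*exp(4*I*pi/5)) + (1 + 2*exp(2*I*pi/5))] = 5/5 = 1
(Exp terms are combined using exp(i*s)*conj(exp(i*t)) = exp(i*(s-t)), and sums of them are collapsed using the identity that for every m > 1 the m distinct m-th roots of unity sum to 0, e.g. 1 + exp(2*I*pi/3) + exp(-2*I*pi/3) = 0.)
Dimension check: dim(rho) = sum (mult * dim) = 0*1 + 0*1 + 0*1 + 2*1 + 1*1 = 3 = chi_rho(e) = 3.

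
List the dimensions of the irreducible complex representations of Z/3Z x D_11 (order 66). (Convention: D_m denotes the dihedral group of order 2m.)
Dimensions: 1, 1, 1, 1, 1, 1, 2, 2, 2, 2, 2, 2, 2, 2, 2, 2, 2, 2, 2, 2, 2

Working: There are 21 irreducibles (= number of conjugacy classes). Their dimensions d_i satisfy sum d_i^2 = |G| = 66: 1 + 1 + 1 + 1 + 1 + 1 + 4 + 4 + 4 + 4 + 4 + 4 + 4 + 4 + 4 + 4 + 4 + 4 + 4 + 4 + 4 = 66. (For the product with Z/3Z: each of the 3 1-dim characters of Z/3Z tensors with each irrep of D_11, giving 3 copies of each D_11-dimension.)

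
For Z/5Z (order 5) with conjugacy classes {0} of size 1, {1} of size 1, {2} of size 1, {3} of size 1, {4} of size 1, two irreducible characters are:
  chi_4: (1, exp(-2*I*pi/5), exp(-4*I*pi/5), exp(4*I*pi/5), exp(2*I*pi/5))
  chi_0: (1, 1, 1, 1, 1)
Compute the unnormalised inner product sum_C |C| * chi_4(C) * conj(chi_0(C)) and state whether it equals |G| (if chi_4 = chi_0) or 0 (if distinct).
Sum = 0; so <chi_4, chi_0> = 0 (distinct irreducibles are orthogonal).

Proof sketch: Compute term by term over conjugacy classes (|C| * chi_4(C) * conj(chi_0(C))):
  1*(1)*conj(1) + 1*(exp(-2*I*pi/5))*conj(1) + 1*(exp(-4*I*pi/5))*conj(1) + 1*(exp(4*I*pi/5))*conj(1) + 1*(exp(2*I*pi/5))*conj(1)
  = (1) + (exp(-2*I*pi/5)) + (exp(-4*I*pi/5)) + (exp(4*I*pi/5)) + (exp(2*I*pi/5))
  = 0.
(Exp terms are combined using exp(i*s)*conj(exp(i*t)) = exp(i*(s-t)), and sums of them are collapsed using the identity that for every m > 1 the m distinct m-th roots of unity sum to 0, e.g. 1 + exp(2*I*pi/3) + exp(-2*I*pi/3) = 0.)
Dividing by |G| = 5 gives 0/5 = 0, matching the row-orthogonality relation <chi_4, chi_0> = [chi_4 = chi_0].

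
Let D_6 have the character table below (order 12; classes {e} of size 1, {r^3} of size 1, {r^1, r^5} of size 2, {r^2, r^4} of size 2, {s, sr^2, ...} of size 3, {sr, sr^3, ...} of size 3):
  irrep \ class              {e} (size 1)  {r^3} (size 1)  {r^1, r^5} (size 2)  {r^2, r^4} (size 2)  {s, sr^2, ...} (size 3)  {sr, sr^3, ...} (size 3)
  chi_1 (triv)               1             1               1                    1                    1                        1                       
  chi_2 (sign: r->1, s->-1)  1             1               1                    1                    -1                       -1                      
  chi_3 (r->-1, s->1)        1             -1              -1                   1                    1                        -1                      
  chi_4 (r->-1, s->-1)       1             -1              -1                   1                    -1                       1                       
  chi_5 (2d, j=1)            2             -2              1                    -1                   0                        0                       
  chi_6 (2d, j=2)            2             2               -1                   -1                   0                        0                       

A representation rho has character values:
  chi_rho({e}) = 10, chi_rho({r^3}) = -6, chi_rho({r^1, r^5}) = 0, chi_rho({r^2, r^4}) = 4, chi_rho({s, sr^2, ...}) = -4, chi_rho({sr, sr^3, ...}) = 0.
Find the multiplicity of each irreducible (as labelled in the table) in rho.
Multiplicities: chi_1: 0, chi_2: 2, chi_3: 1, chi_4: 3, chi_5: 2, chi_6: 0.

Details: Use <chi_rho, chi> = (1/|G|) sum_C |C| * chi_rho(C) * conj(chi(C)) with |G| = 12 for each irreducible chi in the table:
  <chi_rho, chi_1> = (1/12)[1*(10)*conj(1) + 1*(-6)*conj(1) + 2*(0)*conj(1) + 2*(4)*conj(1) + 3*(-4)*conj(1) + 3*(0)*conj(1)]
      = (1/12)[(10) + (-6) + (0) + (8) + (-12) + (0)] = 0/12 = 0
  <chi_rho, chi_2> = (1/12)[1*(10)*conj(1) + 1*(-6)*conj(1) + 2*(0)*conj(1) + 2*(4)*conj(1) + 3*(-4)*conj(-1) + 3*(0)*conj(-1)]
      = (1/12)[(10) + (-6) + (0) + (8) + (12) + (0)] = 24/12 = 2
  <chi_rho, chi_3> = (1/12)[1*(10)*conj(1) + 1*(-6)*conj(-1) + 2*(0)*conj(-1) + 2*(4)*conj(1) + 3*(-4)*conj(1) + 3*(0)*conj(-1)]
      = (1/12)[(10) + (6) + (0) + (8) + (-12) + (0)] = 12/12 = 1
  <chi_rho, chi_4> = (1/12)[1*(10)*conj(1) + 1*(-6)*conj(-1) + 2*(0)*conj(-1) + 2*(4)*conj(1) + 3*(-4)*conj(-1) + 3*(0)*conj(1)]
      = (1/12)[(10) + (6) + (0) + (8) + (12) + (0)] = 36/12 = 3
  <chi_rho, chi_5> = (1/12)[1*(10)*conj(2) + 1*(-6)*conj(-2) + 2*(0)*conj(1) + 2*(4)*conj(-1) + 3*(-4)*conj(0) + 3*(0)*conj(0)]
      = (1/12)[(20) + (12) + (0) + (-8) + (0) + (0)] = 24/12 = 2
  <chi_rho, chi_6> = (1/12)[1*(10)*conj(2) + 1*(-6)*conj(2) + 2*(0)*conj(-1) + 2*(4)*conj(-1) + 3*(-4)*conj(0) + 3*(0)*conj(0)]
      = (1/12)[(20) + (-12) + (0) + (-8) + (0) + (0)] = 0/12 = 0
Dimension check: dim(rho) = sum (mult * dim) = 0*1 + 2*1 + 1*1 + 3*1 + 2*2 + 0*2 = 10 = chi_rho(e) = 10.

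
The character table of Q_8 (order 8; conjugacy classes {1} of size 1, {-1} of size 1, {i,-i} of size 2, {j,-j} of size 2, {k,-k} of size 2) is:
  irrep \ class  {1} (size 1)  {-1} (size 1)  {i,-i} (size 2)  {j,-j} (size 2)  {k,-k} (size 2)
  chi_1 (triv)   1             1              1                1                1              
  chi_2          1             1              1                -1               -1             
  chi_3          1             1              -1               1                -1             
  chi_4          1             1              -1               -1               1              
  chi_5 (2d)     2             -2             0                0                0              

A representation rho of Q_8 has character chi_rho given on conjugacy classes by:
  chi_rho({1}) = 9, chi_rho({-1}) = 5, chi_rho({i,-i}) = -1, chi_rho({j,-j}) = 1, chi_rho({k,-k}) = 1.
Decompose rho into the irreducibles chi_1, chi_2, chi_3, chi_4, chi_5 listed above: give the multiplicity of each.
Multiplicities: chi_1: 2, chi_2: 1, chi_3: 2, chi_4: 2, chi_5: 1.

Solution. Use <chi_rho, chi> = (1/|G|) sum_C |C| * chi_rho(C) * conj(chi(C)) with |G| = 8 for each irreducible chi in the table:
  <chi_rho, chi_1> = (1/8)[1*(9)*conj(1) + 1*(5)*conj(1) + 2*(-1)*conj(1) + 2*(1)*conj(1) + 2*(1)*conj(1)]
      = (1/8)[(9) + (5) + (-2) + (2) + (2)] = 16/8 = 2
  <chi_rho, chi_2> = (1/8)[1*(9)*conj(1) + 1*(5)*conj(1) + 2*(-1)*conj(1) + 2*(1)*conj(-1) + 2*(1)*conj(-1)]
      = (1/8)[(9) + (5) + (-2) + (-2) + (-2)] = 8/8 = 1
  <chi_rho, chi_3> = (1/8)[1*(9)*conj(1) + 1*(5)*conj(1) + 2*(-1)*conj(-1) + 2*(1)*conj(1) + 2*(1)*conj(-1)]
      = (1/8)[(9) + (5) + (2) + (2) + (-2)] = 16/8 = 2
  <chi_rho, chi_4> = (1/8)[1*(9)*conj(1) + 1*(5)*conj(1) + 2*(-1)*conj(-1) + 2*(1)*conj(-1) + 2*(1)*conj(1)]
      = (1/8)[(9) + (5) + (2) + (-2) + (2)] = 16/8 = 2
  <chi_rho, chi_5> = (1/8)[1*(9)*conj(2) + 1*(5)*conj(-2) + 2*(-1)*conj(0) + 2*(1)*conj(0) + 2*(1)*conj(0)]
      = (1/8)[(18) + (-10) + (0) + (0) + (0)] = 8/8 = 1
Dimension check: dim(rho) = sum (mult * dim) = 2*1 + 1*1 + 2*1 + 2*1 + 1*2 = 9 = chi_rho(e) = 9.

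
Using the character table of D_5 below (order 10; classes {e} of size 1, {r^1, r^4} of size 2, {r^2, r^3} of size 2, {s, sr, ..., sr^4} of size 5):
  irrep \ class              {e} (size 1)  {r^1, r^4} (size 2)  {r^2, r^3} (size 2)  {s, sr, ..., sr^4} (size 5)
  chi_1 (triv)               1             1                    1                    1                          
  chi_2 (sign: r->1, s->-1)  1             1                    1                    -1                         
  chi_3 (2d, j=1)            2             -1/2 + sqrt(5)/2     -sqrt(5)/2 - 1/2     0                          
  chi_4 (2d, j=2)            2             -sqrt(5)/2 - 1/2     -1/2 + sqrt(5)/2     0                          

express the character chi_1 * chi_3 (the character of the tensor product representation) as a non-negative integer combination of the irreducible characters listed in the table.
chi_1 tensor chi_3 = chi_3 (all other irreducibles have multiplicity 0).

Details: The character of a tensor product is the pointwise product (chi_1 * chi_3)(C) = chi_1(C) * chi_3(C):
  {e}: (1)*(2), {r^1, r^4}: (1)*(-1/2 + sqrt(5)/2), {r^2, r^3}: (1)*(-sqrt(5)/2 - 1/2), {s, sr, ..., sr^4}: (1)*(0)
so (chi_1 * chi_3) takes values
  {e} -> 2, {r^1, r^4} -> -1/2 + sqrt(5)/2, {r^2, r^3} -> -sqrt(5)/2 - 1/2, {s, sr, ..., sr^4} -> 0.
Now take the inner product of this character with each irreducible chi from the table, <chi_1*chi_3, chi> = (1/10) sum_C |C| (chi_1*chi_3)(C) conj(chi(C)):
  <chi_1*chi_3, chi_1> = (1/10)[1*(2)*conj(1) + 2*(-1/2 + sqrt(5)/2)*conj(1) + 2*(-sqrt(5)/2 - 1/2)*conj(1) + 5*(0)*conj(1)]
      = (1/10)[(2) + (-1 + sqrt(5)) + (-sqrt(5) - 1) + (0)] = 0/10 = 0
  <chi_1*chi_3, chi_2> = (1/10)[1*(2)*conj(1) + 2*(-1/2 + sqrt(5)/2)*conj(1) + 2*(-sqrt(5)/2 - 1/2)*conj(1) + 5*(0)*conj(-1)]
      = (1/10)[(2) + (-1 + sqrt(5)) + (-sqrt(5) - 1) + (0)] = 0/10 = 0
  <chi_1*chi_3, chi_3> = (1/10)[1*(2)*conj(2) + 2*(-1/2 + sqrt(5)/2)*conj(-1/2 + sqrt(5)/2) + 2*(-sqrt(5)/2 - 1/2)*conj(-sqrt(5)/2 - 1/2) + 5*(0)*conj(0)]
      = (1/10)[(4) + (3 - sqrt(5)) + (sqrt(5) + 3) + (0)] = 10/10 = 1
  <chi_1*chi_3, chi_4> = (1/10)[1*(2)*conj(2) + 2*(-1/2 + sqrt(5)/2)*conj(-sqrt(5)/2 - 1/2) + 2*(-sqrt(5)/2 - 1/2)*conj(-1/2 + sqrt(5)/2) + 5*(0)*conj(0)]
      = (1/10)[(4) + (-2) + (-2) + (0)] = 0/10 = 0
Hence the multiplicities are chi_3: 1. Dimension check: dim(chi_1)*dim(chi_3) = 1*2 = 2 and sum (mult * dim) = 1*2 = 2.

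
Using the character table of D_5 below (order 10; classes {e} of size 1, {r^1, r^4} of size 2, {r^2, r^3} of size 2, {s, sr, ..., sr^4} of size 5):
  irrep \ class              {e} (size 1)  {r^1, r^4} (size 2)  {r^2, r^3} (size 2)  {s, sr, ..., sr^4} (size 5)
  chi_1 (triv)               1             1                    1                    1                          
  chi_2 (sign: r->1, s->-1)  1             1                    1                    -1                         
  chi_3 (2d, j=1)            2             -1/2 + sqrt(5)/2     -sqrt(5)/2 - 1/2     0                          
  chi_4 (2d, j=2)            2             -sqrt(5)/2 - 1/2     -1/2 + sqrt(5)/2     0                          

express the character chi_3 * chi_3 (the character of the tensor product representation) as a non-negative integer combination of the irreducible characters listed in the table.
chi_3 tensor chi_3 = chi_1 + chi_2 + chi_4 (all other irreducibles have multiplicity 0).

Argument: The character of a tensor product is the pointwise product (chi_3 * chi_3)(C) = chi_3(C) * chi_3(C):
  {e}: (2)*(2), {r^1, r^4}: (-1/2 + sqrt(5)/2)*(-1/2 + sqrt(5)/2), {r^2, r^3}: (-sqrt(5)/2 - 1/2)*(-sqrt(5)/2 - 1/2), {s, sr, ..., sr^4}: (0)*(0)
so (chi_3 * chi_3) takes values
  {e} -> 4, {r^1, r^4} -> 3/2 - sqrt(5)/2, {r^2, r^3} -> sqrt(5)/2 + 3/2, {s, sr, ..., sr^4} -> 0.
Now take the inner product of this character with each irreducible chi from the table, <chi_3*chi_3, chi> = (1/10) sum_C |C| (chi_3*chi_3)(C) conj(chi(C)):
  <chi_3*chi_3, chi_1> = (1/10)[1*(4)*conj(1) + 2*(3/2 - sqrt(5)/2)*conj(1) + 2*(sqrt(5)/2 + 3/2)*conj(1) + 5*(0)*conj(1)]
      = (1/10)[(4) + (3 - sqrt(5)) + (sqrt(5) + 3) + (0)] = 10/10 = 1
  <chi_3*chi_3, chi_2> = (1/10)[1*(4)*conj(1) + 2*(3/2 - sqrt(5)/2)*conj(1) + 2*(sqrt(5)/2 + 3/2)*conj(1) + 5*(0)*conj(-1)]
      = (1/10)[(4) + (3 - sqrt(5)) + (sqrt(5) + 3) + (0)] = 10/10 = 1
  <chi_3*chi_3, chi_3> = (1/10)[1*(4)*conj(2) + 2*(3/2 - sqrt(5)/2)*conj(-1/2 + sqrt(5)/2) + 2*(sqrt(5)/2 + 3/2)*conj(-sqrt(5)/2 - 1/2) + 5*(0)*conj(0)]
      = (1/10)[(8) + (-4 + 2*sqrt(5)) + (-2*sqrt(5) - 4) + (0)] = 0/10 = 0
  <chi_3*chi_3, chi_4> = (1/10)[1*(4)*conj(2) + 2*(3/2 - sqrt(5)/2)*conj(-sqrt(5)/2 - 1/2) + 2*(sqrt(5)/2 + 3/2)*conj(-1/2 + sqrt(5)/2) + 5*(0)*conj(0)]
      = (1/10)[(8) + (1 - sqrt(5)) + (1 + sqrt(5)) + (0)] = 10/10 = 1
Hence the multiplicities are chi_1: 1, chi_2: 1, chi_4: 1. Dimension check: dim(chi_3)*dim(chi_3) = 2*2 = 4 and sum (mult * dim) = 1*1 + 1*1 + 1*2 = 4.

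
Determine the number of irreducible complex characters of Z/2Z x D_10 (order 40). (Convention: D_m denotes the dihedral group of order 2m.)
16

The number of irreducible complex representations of a finite group equals its number of conjugacy classes. For a direct product, #classes(G x H) = #classes(G) * #classes(H). Z/2Z has 2 classes (abelian), D_10 has 8 classes, so 2 * 8 = 16, so Z/2Z x D_10 (order 40) has exactly 16 irreducible complex representations.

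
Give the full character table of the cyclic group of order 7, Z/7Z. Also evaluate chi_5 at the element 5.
Character table of Z/7Z (irreps indexed chi_0,...,chi_6 with chi_k(m) = zeta_7^(k*m), zeta_7 = exp(2*pi*i/7)):
  irrep \ class  {0} (size 1)  {1} (size 1)    {2} (size 1)    {3} (size 1)    {4} (size 1)    {5} (size 1)    {6} (size 1)  
  chi_0          1             1               1               1               1               1               1             
  chi_1          1             exp(2*I*pi/7)   exp(4*I*pi/7)   exp(6*I*pi/7)   exp(-6*I*pi/7)  exp(-4*I*pi/7)  exp(-2*I*pi/7)
  chi_2          1             exp(4*I*pi/7)   exp(-6*I*pi/7)  exp(-2*I*pi/7)  exp(2*I*pi/7)   exp(6*I*pi/7)   exp(-4*I*pi/7)
  chi_3          1             exp(6*I*pi/7)   exp(-2*I*pi/7)  exp(4*I*pi/7)   exp(-4*I*pi/7)  exp(2*I*pi/7)   exp(-6*I*pi/7)
  chi_4          1             exp(-6*I*pi/7)  exp(2*I*pi/7)   exp(-4*I*pi/7)  exp(4*I*pi/7)   exp(-2*I*pi/7)  exp(6*I*pi/7) 
  chi_5          1             exp(-4*I*pi/7)  exp(6*I*pi/7)   exp(2*I*pi/7)   exp(-2*I*pi/7)  exp(-6*I*pi/7)  exp(4*I*pi/7) 
  chi_6          1             exp(-2*I*pi/7)  exp(-4*I*pi/7)  exp(-6*I*pi/7)  exp(6*I*pi/7)   exp(4*I*pi/7)   exp(2*I*pi/7) 

Spot check: chi_5(5) = zeta_7^(5*5) = zeta_7^25 = exp(-6*I*pi/7).

Derivation: Z/7Z is abelian, so all 7 irreducible complex representations are 1-dimensional. They are given by chi_k(m) = zeta_7^(k*m) for k = 0,...,6. Row orthogonality: sum_m chi_k(m) conj(chi_l(m)) = 7 * [k = l].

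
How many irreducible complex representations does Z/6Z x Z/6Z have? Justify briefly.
36

The number of irreducible complex representations of a finite group equals its number of conjugacy classes. Z/6Z x Z/6Z is abelian of order 36, so every element is its own conjugacy class: 36 classes, so Z/6Z x Z/6Z (order 36) has exactly 36 irreducible complex representations.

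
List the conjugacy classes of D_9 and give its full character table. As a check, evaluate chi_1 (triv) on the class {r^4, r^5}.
Conjugacy classes: {e} of size 1, {r^1, r^8} of size 2, {r^2, r^7} of size 2, {r^3, r^6} of size 2, {r^4, r^5} of size 2, {s, sr, ..., sr^8} of size 9.
Character table:
  irrep \ class              {e} (size 1)  {r^1, r^8} (size 2)  {r^2, r^7} (size 2)  {r^3, r^6} (size 2)  {r^4, r^5} (size 2)  {s, sr, ..., sr^8} (size 9)
  chi_1 (triv)               1             1                    1                    1                    1                    1                          
  chi_2 (sign: r->1, s->-1)  1             1                    1                    1                    1                    -1                         
  chi_3 (2d, j=1)            2             2*cos(2*pi/9)        2*cos(4*pi/9)        -1                   -2*cos(pi/9)         0                          
  chi_4 (2d, j=2)            2             2*cos(4*pi/9)        -2*cos(pi/9)         -1                   2*cos(2*pi/9)        0                          
  chi_5 (2d, j=3)            2             -1                   -1                   2                    -1                   0                          
  chi_6 (2d, j=4)            2             -2*cos(pi/9)         2*cos(2*pi/9)        -1                   2*cos(4*pi/9)        0                          

Spot check: chi_1 (triv) on {r^4, r^5} = 1.

Derivation: D_9 has order 2*9 = 18 with 6 conjugacy classes, hence 6 irreducibles. Sum of squared dims 1 + 1 + 4 + 4 + 4 + 4 = 18 = |G|. Linear characters come from the abelianisation; the 2-dimensional irreps have character r^k -> 2*cos(2*pi*j*k/9), reflections -> 0.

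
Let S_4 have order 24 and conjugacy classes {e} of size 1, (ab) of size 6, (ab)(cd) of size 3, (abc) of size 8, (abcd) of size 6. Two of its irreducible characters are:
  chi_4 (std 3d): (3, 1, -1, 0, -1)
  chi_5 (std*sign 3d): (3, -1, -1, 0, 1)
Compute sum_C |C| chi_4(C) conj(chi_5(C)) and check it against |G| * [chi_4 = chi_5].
Sum = 0; so <chi_4, chi_5> = 0 (distinct irreducibles are orthogonal).

Proof sketch: Compute term by term over conjugacy classes (|C| * chi_4(C) * conj(chi_5(C))):
  1*(3)*conj(3) + 6*(1)*conj(-1) + 3*(-1)*conj(-1) + 8*(0)*conj(0) + 6*(-1)*conj(1)
  = (9) + (-6) + (3) + (0) + (-6)
  = 0.
Dividing by |G| = 24 gives 0/24 = 0, matching the row-orthogonality relation <chi_4, chi_5> = [chi_4 = chi_5].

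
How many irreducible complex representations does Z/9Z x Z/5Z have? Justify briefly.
45

Why: The number of irreducible complex representations of a finite group equals its number of conjugacy classes. Z/9Z x Z/5Z is abelian of order 45, so every element is its own conjugacy class: 45 classes, so Z/9Z x Z/5Z (order 45) has exactly 45 irreducible complex representations.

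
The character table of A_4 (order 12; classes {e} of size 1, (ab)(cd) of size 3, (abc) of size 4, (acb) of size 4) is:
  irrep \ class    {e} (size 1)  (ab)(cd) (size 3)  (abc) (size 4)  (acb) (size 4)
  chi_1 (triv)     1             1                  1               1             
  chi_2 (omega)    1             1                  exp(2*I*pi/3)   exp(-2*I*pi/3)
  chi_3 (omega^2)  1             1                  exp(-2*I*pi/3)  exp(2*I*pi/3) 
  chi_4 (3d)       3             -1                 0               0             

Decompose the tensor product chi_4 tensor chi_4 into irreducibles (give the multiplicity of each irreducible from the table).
chi_4 tensor chi_4 = chi_1 + chi_2 + chi_3 + 2*chi_4 (all other irreducibles have multiplicity 0).

Argument: The character of a tensor product is the pointwise product (chi_4 * chi_4)(C) = chi_4(C) * chi_4(C):
  {e}: (3)*(3), (ab)(cd): (-1)*(-1), (abc): (0)*(0), (acb): (0)*(0)
so (chi_4 * chi_4) takes values
  {e} -> 9, (ab)(cd) -> 1, (abc) -> 0, (acb) -> 0.
Now take the inner product of this character with each irreducible chi from the table, <chi_4*chi_4, chi> = (1/12) sum_C |C| (chi_4*chi_4)(C) conj(chi(C)):
  <chi_4*chi_4, chi_1> = (1/12)[1*(9)*conj(1) + 3*(1)*conj(1) + 4*(0)*conj(1) + 4*(0)*conj(1)]
      = (1/12)[(9) + (3) + (0) + (0)] = 12/12 = 1
  <chi_4*chi_4, chi_2> = (1/12)[1*(9)*conj(1) + 3*(1)*conj(1) + 4*(0)*conj(exp(2*I*pi/3)) + 4*(0)*conj(exp(-2*I*pi/3))]
      = (1/12)[(9) + (3) + (0) + (0)] = 12/12 = 1
  <chi_4*chi_4, chi_3> = (1/12)[1*(9)*conj(1) + 3*(1)*conj(1) + 4*(0)*conj(exp(-2*I*pi/3)) + 4*(0)*conj(exp(2*I*pi/3))]
      = (1/12)[(9) + (3) + (0) + (0)] = 12/12 = 1
  <chi_4*chi_4, chi_4> = (1/12)[1*(9)*conj(3) + 3*(1)*conj(-1) + 4*(0)*conj(0) + 4*(0)*conj(0)]
      = (1/12)[(27) + (-3) + (0) + (0)] = 24/12 = 2
(Exp terms are combined using exp(i*s)*conj(exp(i*t)) = exp(i*(s-t)), and sums of them are collapsed using the identity that for every m > 1 the m distinct m-th roots of unity sum to 0, e.g. 1 + exp(2*I*pi/3) + exp(-2*I*pi/3) = 0.)
Hence the multiplicities are chi_1: 1, chi_2: 1, chi_3: 1, chi_4: 2. Dimension check: dim(chi_4)*dim(chi_4) = 3*3 = 9 and sum (mult * dim) = 1*1 + 1*1 + 1*1 + 2*3 = 9.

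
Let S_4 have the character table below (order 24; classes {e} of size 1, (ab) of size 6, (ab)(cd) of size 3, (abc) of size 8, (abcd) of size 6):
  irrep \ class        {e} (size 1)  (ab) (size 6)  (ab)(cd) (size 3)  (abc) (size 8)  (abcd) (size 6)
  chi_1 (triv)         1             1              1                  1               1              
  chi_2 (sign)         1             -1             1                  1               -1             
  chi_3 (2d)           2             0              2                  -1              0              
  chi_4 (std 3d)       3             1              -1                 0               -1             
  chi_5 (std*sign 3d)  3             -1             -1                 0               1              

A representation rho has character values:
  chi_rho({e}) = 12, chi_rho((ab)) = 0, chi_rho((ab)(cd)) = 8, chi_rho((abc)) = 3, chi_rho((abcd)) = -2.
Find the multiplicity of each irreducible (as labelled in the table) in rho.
Multiplicities: chi_1: 2, chi_2: 3, chi_3: 2, chi_4: 1, chi_5: 0.

Reasoning: Use <chi_rho, chi> = (1/|G|) sum_C |C| * chi_rho(C) * conj(chi(C)) with |G| = 24 for each irreducible chi in the table:
  <chi_rho, chi_1> = (1/24)[1*(12)*conj(1) + 6*(0)*conj(1) + 3*(8)*conj(1) + 8*(3)*conj(1) + 6*(-2)*conj(1)]
      = (1/24)[(12) + (0) + (24) + (24) + (-12)] = 48/24 = 2
  <chi_rho, chi_2> = (1/24)[1*(12)*conj(1) + 6*(0)*conj(-1) + 3*(8)*conj(1) + 8*(3)*conj(1) + 6*(-2)*conj(-1)]
      = (1/24)[(12) + (0) + (24) + (24) + (12)] = 72/24 = 3
  <chi_rho, chi_3> = (1/24)[1*(12)*conj(2) + 6*(0)*conj(0) + 3*(8)*conj(2) + 8*(3)*conj(-1) + 6*(-2)*conj(0)]
      = (1/24)[(24) + (0) + (48) + (-24) + (0)] = 48/24 = 2
  <chi_rho, chi_4> = (1/24)[1*(12)*conj(3) + 6*(0)*conj(1) + 3*(8)*conj(-1) + 8*(3)*conj(0) + 6*(-2)*conj(-1)]
      = (1/24)[(36) + (0) + (-24) + (0) + (12)] = 24/24 = 1
  <chi_rho, chi_5> = (1/24)[1*(12)*conj(3) + 6*(0)*conj(-1) + 3*(8)*conj(-1) + 8*(3)*conj(0) + 6*(-2)*conj(1)]
      = (1/24)[(36) + (0) + (-24) + (0) + (-12)] = 0/24 = 0
Dimension check: dim(rho) = sum (mult * dim) = 2*1 + 3*1 + 2*2 + 1*3 + 0*3 = 12 = chi_rho(e) = 12.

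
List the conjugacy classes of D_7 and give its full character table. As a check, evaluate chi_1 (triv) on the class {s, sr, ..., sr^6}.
Conjugacy classes: {e} of size 1, {r^1, r^6} of size 2, {r^2, r^5} of size 2, {r^3, r^4} of size 2, {s, sr, ..., sr^6} of size 7.
Character table:
  irrep \ class              {e} (size 1)  {r^1, r^6} (size 2)  {r^2, r^5} (size 2)  {r^3, r^4} (size 2)  {s, sr, ..., sr^6} (size 7)
  chi_1 (triv)               1             1                    1                    1                    1                          
  chi_2 (sign: r->1, s->-1)  1             1                    1                    1                    -1                         
  chi_3 (2d, j=1)            2             2*cos(2*pi/7)        -2*cos(3*pi/7)       -2*cos(pi/7)         0                          
  chi_4 (2d, j=2)            2             -2*cos(3*pi/7)       -2*cos(pi/7)         2*cos(2*pi/7)        0                          
  chi_5 (2d, j=3)            2             -2*cos(pi/7)         2*cos(2*pi/7)        -2*cos(3*pi/7)       0                          

Spot check: chi_1 (triv) on {s, sr, ..., sr^6} = 1.

Justification: D_7 has order 2*7 = 14 with 5 conjugacy classes, hence 5 irreducibles. Sum of squared dims 1 + 1 + 4 + 4 + 4 = 14 = |G|. Linear characters come from the abelianisation; the 2-dimensional irreps have character r^k -> 2*cos(2*pi*j*k/7), reflections -> 0.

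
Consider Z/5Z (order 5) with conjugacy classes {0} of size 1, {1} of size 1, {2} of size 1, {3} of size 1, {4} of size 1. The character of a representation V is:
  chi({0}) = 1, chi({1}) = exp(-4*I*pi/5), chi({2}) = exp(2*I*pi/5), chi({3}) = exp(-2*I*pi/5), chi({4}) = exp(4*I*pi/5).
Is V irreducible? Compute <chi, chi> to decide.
Irreducible: <chi, chi> = 1.

Solution. <chi, chi> = (1/|G|) sum_C |C| * |chi(C)|^2 = (1/5)[1*|1|^2 + 1*|exp(-4*I*pi/5)|^2 + 1*|exp(2*I*pi/5)|^2 + 1*|exp(-2*I*pi/5)|^2 + 1*|exp(4*I*pi/5)|^2]
  = (1/5)[(1) + (1) + (1) + (1) + (1)] = 5/5 = 1.
(Exp terms are combined using exp(i*s)*conj(exp(i*t)) = exp(i*(s-t)), and sums of them are collapsed using the identity that for every m > 1 the m distinct m-th roots of unity sum to 0, e.g. 1 + exp(2*I*pi/3) + exp(-2*I*pi/3) = 0.)
A character is irreducible iff <chi, chi> = 1, so this representation is irreducible.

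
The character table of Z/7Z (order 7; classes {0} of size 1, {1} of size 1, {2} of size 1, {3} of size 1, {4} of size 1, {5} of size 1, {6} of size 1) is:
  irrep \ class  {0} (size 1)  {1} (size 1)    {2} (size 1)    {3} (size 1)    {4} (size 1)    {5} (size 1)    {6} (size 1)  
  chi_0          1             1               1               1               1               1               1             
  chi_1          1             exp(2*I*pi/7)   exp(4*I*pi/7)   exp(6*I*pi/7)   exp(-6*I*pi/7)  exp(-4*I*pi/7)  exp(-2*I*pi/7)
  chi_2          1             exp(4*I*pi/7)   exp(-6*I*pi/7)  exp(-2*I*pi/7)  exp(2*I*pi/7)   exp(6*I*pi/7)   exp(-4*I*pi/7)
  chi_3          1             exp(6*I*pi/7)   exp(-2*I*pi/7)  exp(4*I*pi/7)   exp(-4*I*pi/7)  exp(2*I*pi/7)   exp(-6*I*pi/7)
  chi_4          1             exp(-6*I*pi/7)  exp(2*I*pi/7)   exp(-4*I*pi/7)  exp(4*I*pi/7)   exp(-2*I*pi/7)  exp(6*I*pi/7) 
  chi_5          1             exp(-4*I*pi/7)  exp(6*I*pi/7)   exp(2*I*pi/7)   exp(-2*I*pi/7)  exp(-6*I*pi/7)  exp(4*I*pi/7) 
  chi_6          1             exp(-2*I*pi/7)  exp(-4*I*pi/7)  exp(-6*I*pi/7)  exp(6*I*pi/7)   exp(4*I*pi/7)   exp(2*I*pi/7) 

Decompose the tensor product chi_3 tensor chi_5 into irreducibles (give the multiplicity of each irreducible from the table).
chi_3 tensor chi_5 = chi_1 (all other irreducibles have multiplicity 0).

Solution. The character of a tensor product is the pointwise product (chi_3 * chi_5)(C) = chi_3(C) * chi_5(C):
  {0}: (1)*(1), {1}: (exp(6*I*pi/7))*(exp(-4*I*pi/7)), {2}: (exp(-2*I*pi/7))*(exp(6*I*pi/7)), {3}: (exp(4*I*pi/7))*(exp(2*I*pi/7)), {4}: (exp(-4*I*pi/7))*(exp(-2*I*pi/7)), {5}: (exp(2*I*pi/7))*(exp(-6*I*pi/7)), {6}: (exp(-6*I*pi/7))*(exp(4*I*pi/7))
so (chi_3 * chi_5) takes values
  {0} -> 1, {1} -> exp(2*I*pi/7), {2} -> exp(4*I*pi/7), {3} -> exp(6*I*pi/7), {4} -> exp(-6*I*pi/7), {5} -> exp(-4*I*pi/7), {6} -> exp(-2*I*pi/7).
Now take the inner product of this character with each irreducible chi from the table, <chi_3*chi_5, chi> = (1/7) sum_C |C| (chi_3*chi_5)(C) conj(chi(C)):
  <chi_3*chi_5, chi_0> = (1/7)[1*(1)*conj(1) + 1*(exp(2*I*pi/7))*conj(1) + 1*(exp(4*I*pi/7))*conj(1) + 1*(exp(6*I*pi/7))*conj(1) + 1*(exp(-6*I*pi/7))*conj(1) + 1*(exp(-4*I*pi/7))*conj(1) + 1*(exp(-2*I*pi/7))*conj(1)]
      = (1/7)[(1) + (exp(2*I*pi/7)) + (exp(4*I*pi/7)) + (exp(6*I*pi/7)) + (exp(-6*I*pi/7)) + (exp(-4*I*pi/7)) + (exp(-2*I*pi/7))] = 0/7 = 0
  <chi_3*chi_5, chi_1> = (1/7)[1*(1)*conj(1) + 1*(exp(2*I*pi/7))*conj(exp(2*I*pi/7)) + 1*(exp(4*I*pi/7))*conj(exp(4*I*pi/7)) + 1*(exp(6*I*pi/7))*conj(exp(6*I*pi/7)) + 1*(exp(-6*I*pi/7))*conj(exp(-6*I*pi/7)) + 1*(exp(-4*I*pi/7))*conj(exp(-4*I*pi/7)) + 1*(exp(-2*I*pi/7))*conj(exp(-2*I*pi/7))]
      = (1/7)[(1) + (1) + (1) + (1) + (1) + (1) + (1)] = 7/7 = 1
  <chi_3*chi_5, chi_2> = (1/7)[1*(1)*conj(1) + 1*(exp(2*I*pi/7))*conj(exp(4*I*pi/7)) + 1*(exp(4*I*pi/7))*conj(exp(-6*I*pi/7)) + 1*(exp(6*I*pi/7))*conj(exp(-2*I*pi/7)) + 1*(exp(-6*I*pi/7))*conj(exp(2*I*pi/7)) + 1*(exp(-4*I*pi/7))*conj(exp(6*I*pi/7)) + 1*(exp(-2*I*pi/7))*conj(exp(-4*I*pi/7))]
      = (1/7)[(1) + (exp(-2*I*pi/7)) + (exp(-4*I*pi/7)) + (exp(-6*I*pi/7)) + (exp(6*I*pi/7)) + (exp(4*I*pi/7)) + (exp(2*I*pi/7))] = 0/7 = 0
  <chi_3*chi_5, chi_3> = (1/7)[1*(1)*conj(1) + 1*(exp(2*I*pi/7))*conj(exp(6*I*pi/7)) + 1*(exp(4*I*pi/7))*conj(exp(-2*I*pi/7)) + 1*(exp(6*I*pi/7))*conj(exp(4*I*pi/7)) + 1*(exp(-6*I*pi/7))*conj(exp(-4*I*pi/7)) + 1*(exp(-4*I*pi/7))*conj(exp(2*I*pi/7)) + 1*(exp(-2*I*pi/7))*conj(exp(-6*I*pi/7))]
      = (1/7)[(1) + (exp(-4*I*pi/7)) + (exp(6*I*pi/7)) + (exp(2*I*pi/7)) + (exp(-2*I*pi/7)) + (exp(-6*I*pi/7)) + (exp(4*I*pi/7))] = 0/7 = 0
  <chi_3*chi_5, chi_4> = (1/7)[1*(1)*conj(1) + 1*(exp(2*I*pi/7))*conj(exp(-6*I*pi/7)) + 1*(exp(4*I*pi/7))*conj(exp(2*I*pi/7)) + 1*(exp(6*I*pi/7))*conj(exp(-4*I*pi/7)) + 1*(exp(-6*I*pi/7))*conj(exp(4*I*pi/7)) + 1*(exp(-4*I*pi/7))*conj(exp(-2*I*pi/7)) + 1*(exp(-2*I*pi/7))*conj(exp(6*I*pi/7))]
      = (1/7)[(1) + (exp(-6*I*pi/7)) + (exp(2*I*pi/7)) + (exp(-4*I*pi/7)) + (exp(4*I*pi/7)) + (exp(-2*I*pi/7)) + (exp(6*I*pi/7))] = 0/7 = 0
  <chi_3*chi_5, chi_5> = (1/7)[1*(1)*conj(1) + 1*(exp(2*I*pi/7))*conj(exp(-4*I*pi/7)) + 1*(exp(4*I*pi/7))*conj(exp(6*I*pi/7)) + 1*(exp(6*I*pi/7))*conj(exp(2*I*pi/7)) + 1*(exp(-6*I*pi/7))*conj(exp(-2*I*pi/7)) + 1*(exp(-4*I*pi/7))*conj(exp(-6*I*pi/7)) + 1*(exp(-2*I*pi/7))*conj(exp(4*I*pi/7))]
      = (1/7)[(1) + (exp(6*I*pi/7)) + (exp(-2*I*pi/7)) + (exp(4*I*pi/7)) + (exp(-4*I*pi/7)) + (exp(2*I*pi/7)) + (exp(-6*I*pi/7))] = 0/7 = 0
  <chi_3*chi_5, chi_6> = (1/7)[1*(1)*conj(1) + 1*(exp(2*I*pi/7))*conj(exp(-2*I*pi/7)) + 1*(exp(4*I*pi/7))*conj(exp(-4*I*pi/7)) + 1*(exp(6*I*pi/7))*conj(exp(-6*I*pi/7)) + 1*(exp(-6*I*pi/7))*conj(exp(6*I*pi/7)) + 1*(exp(-4*I*pi/7))*conj(exp(4*I*pi/7)) + 1*(exp(-2*I*pi/7))*conj(exp(2*I*pi/7))]
      = (1/7)[(1) + (exp(4*I*pi/7)) + (exp(-6*I*pi/7)) + (exp(-2*I*pi/7)) + (exp(2*I*pi/7)) + (exp(6*I*pi/7)) + (exp(-4*I*pi/7))] = 0/7 = 0
(Exp terms are combined using exp(i*s)*conj(exp(i*t)) = exp(i*(s-t)), and sums of them are collapsed using the identity that for every m > 1 the m distinct m-th roots of unity sum to 0, e.g. 1 + exp(2*I*pi/3) + exp(-2*I*pi/3) = 0.)
Hence the multiplicities are chi_1: 1. Dimension check: dim(chi_3)*dim(chi_5) = 1*1 = 1 and sum (mult * dim) = 1*1 = 1.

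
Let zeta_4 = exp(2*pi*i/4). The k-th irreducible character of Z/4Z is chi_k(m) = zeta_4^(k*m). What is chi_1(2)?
chi_1(2) = zeta_4^2 = -1

Justification: chi_1(2) = zeta_4^(1*2) = zeta_4^2. Since zeta_4^4 = 1, this equals zeta_4^2 = exp(2*pi*i*2/4) = -1.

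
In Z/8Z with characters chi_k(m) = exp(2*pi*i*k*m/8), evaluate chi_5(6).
chi_5(6) = zeta_8^30 = -I

Explanation: chi_5(6) = zeta_8^(5*6) = zeta_8^30. Since zeta_8^8 = 1, this equals zeta_8^6 = exp(2*pi*i*6/8) = -I.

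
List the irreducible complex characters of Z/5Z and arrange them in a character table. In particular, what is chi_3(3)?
Character table of Z/5Z (irreps indexed chi_0,...,chi_4 with chi_k(m) = zeta_5^(k*m), zeta_5 = exp(2*pi*i/5)):
  irrep \ class  {0} (size 1)  {1} (size 1)    {2} (size 1)    {3} (size 1)    {4} (size 1)  
  chi_0          1             1               1               1               1             
  chi_1          1             exp(2*I*pi/5)   exp(4*I*pi/5)   exp(-4*I*pi/5)  exp(-2*I*pi/5)
  chi_2          1             exp(4*I*pi/5)   exp(-2*I*pi/5)  exp(2*I*pi/5)   exp(-4*I*pi/5)
  chi_3          1             exp(-4*I*pi/5)  exp(2*I*pi/5)   exp(-2*I*pi/5)  exp(4*I*pi/5) 
  chi_4          1             exp(-2*I*pi/5)  exp(-4*I*pi/5)  exp(4*I*pi/5)   exp(2*I*pi/5) 

Spot check: chi_3(3) = zeta_5^(3*3) = zeta_5^9 = exp(-2*I*pi/5).

Working: Z/5Z is abelian, so all 5 irreducible complex representations are 1-dimensional. They are given by chi_k(m) = zeta_5^(k*m) for k = 0,...,4. Row orthogonality: sum_m chi_k(m) conj(chi_l(m)) = 5 * [k = l].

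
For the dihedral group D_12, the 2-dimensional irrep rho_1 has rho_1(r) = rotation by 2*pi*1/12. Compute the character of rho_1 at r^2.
chi_{rho_1}(r^2) = 2*cos(2*pi*1*2/12) = 1

Derivation: rho_1(r^2) is rotation by angle 2*pi*1*2/12, whose trace is 2*cos(2*pi*1*2/12) = 1.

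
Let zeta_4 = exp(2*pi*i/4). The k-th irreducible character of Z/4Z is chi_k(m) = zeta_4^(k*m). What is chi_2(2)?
chi_2(2) = zeta_4^4 = 1

Argument: chi_2(2) = zeta_4^(2*2) = zeta_4^4. Since zeta_4^4 = 1, this equals zeta_4^0 = exp(2*pi*i*0/4) = 1.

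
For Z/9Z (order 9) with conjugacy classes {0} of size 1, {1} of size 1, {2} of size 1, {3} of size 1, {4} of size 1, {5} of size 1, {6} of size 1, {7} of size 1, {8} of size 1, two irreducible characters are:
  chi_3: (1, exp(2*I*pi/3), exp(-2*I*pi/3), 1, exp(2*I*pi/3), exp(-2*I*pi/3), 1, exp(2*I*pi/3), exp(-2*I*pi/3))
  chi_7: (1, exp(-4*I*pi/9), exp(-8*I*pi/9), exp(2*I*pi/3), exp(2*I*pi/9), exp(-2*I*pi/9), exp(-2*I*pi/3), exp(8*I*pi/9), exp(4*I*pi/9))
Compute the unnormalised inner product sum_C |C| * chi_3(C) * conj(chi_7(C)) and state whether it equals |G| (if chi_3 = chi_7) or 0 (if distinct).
Sum = 0; so <chi_3, chi_7> = 0 (distinct irreducibles are orthogonal).

Solution. Compute term by term over conjugacy classes (|C| * chi_3(C) * conj(chi_7(C))):
  1*(1)*conj(1) + 1*(exp(2*I*pi/3))*conj(exp(-4*I*pi/9)) + 1*(exp(-2*I*pi/3))*conj(exp(-8*I*pi/9)) + 1*(1)*conj(exp(2*I*pi/3)) + 1*(exp(2*I*pi/3))*conj(exp(2*I*pi/9)) + 1*(exp(-2*I*pi/3))*conj(exp(-2*I*pi/9)) + 1*(1)*conj(exp(-2*I*pi/3)) + 1*(exp(2*I*pi/3))*conj(exp(8*I*pi/9)) + 1*(exp(-2*I*pi/3))*conj(exp(4*I*pi/9))
  = (1) + (exp(-8*I*pi/9)) + (exp(2*I*pi/9)) + (exp(-2*I*pi/3)) + (exp(4*I*pi/9)) + (exp(-4*I*pi/9)) + (exp(2*I*pi/3)) + (exp(-2*I*pi/9)) + (exp(8*I*pi/9))
  = 0.
(Exp terms are combined using exp(i*s)*conj(exp(i*t)) = exp(i*(s-t)), and sums of them are collapsed using the identity that for every m > 1 the m distinct m-th roots of unity sum to 0, e.g. 1 + exp(2*I*pi/3) + exp(-2*I*pi/3) = 0.)
Dividing by |G| = 9 gives 0/9 = 0, matching the row-orthogonality relation <chi_3, chi_7> = [chi_3 = chi_7].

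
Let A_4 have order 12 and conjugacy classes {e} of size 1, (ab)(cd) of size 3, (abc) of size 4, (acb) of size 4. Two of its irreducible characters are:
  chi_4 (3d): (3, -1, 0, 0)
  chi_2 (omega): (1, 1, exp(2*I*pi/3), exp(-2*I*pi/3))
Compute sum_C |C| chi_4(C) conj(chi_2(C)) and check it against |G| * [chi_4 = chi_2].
Sum = 0; so <chi_4, chi_2> = 0 (distinct irreducibles are orthogonal).

Derivation: Compute term by term over conjugacy classes (|C| * chi_4(C) * conj(chi_2(C))):
  1*(3)*conj(1) + 3*(-1)*conj(1) + 4*(0)*conj(exp(2*I*pi/3)) + 4*(0)*conj(exp(-2*I*pi/3))
  = (3) + (-3) + (0) + (0)
  = 0.
(Exp terms are combined using exp(i*s)*conj(exp(i*t)) = exp(i*(s-t)), and sums of them are collapsed using the identity that for every m > 1 the m distinct m-th roots of unity sum to 0, e.g. 1 + exp(2*I*pi/3) + exp(-2*I*pi/3) = 0.)
Dividing by |G| = 12 gives 0/12 = 0, matching the row-orthogonality relation <chi_4, chi_2> = [chi_4 = chi_2].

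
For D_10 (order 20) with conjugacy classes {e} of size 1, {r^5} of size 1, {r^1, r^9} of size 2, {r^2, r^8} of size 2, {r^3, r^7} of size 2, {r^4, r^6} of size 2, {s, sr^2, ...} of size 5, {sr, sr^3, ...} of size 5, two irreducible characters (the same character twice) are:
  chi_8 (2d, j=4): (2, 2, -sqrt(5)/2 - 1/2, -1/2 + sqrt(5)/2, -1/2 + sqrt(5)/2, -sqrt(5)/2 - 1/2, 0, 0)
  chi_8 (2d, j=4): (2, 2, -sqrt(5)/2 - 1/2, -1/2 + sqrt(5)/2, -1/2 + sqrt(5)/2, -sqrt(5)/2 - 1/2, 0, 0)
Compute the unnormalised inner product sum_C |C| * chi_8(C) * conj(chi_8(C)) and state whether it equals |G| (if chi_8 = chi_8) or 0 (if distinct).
Sum = 20 = |G| = 20; so <chi_8, chi_8> = 1 (norm-1 confirms irreducibility).

Explanation: Compute term by term over conjugacy classes (|C| * chi_8(C) * conj(chi_8(C))):
  1*(2)*conj(2) + 1*(2)*conj(2) + 2*(-sqrt(5)/2 - 1/2)*conj(-sqrt(5)/2 - 1/2) + 2*(-1/2 + sqrt(5)/2)*conj(-1/2 + sqrt(5)/2) + 2*(-1/2 + sqrt(5)/2)*conj(-1/2 + sqrt(5)/2) + 2*(-sqrt(5)/2 - 1/2)*conj(-sqrt(5)/2 - 1/2) + 5*(0)*conj(0) + 5*(0)*conj(0)
  = (4) + (4) + (sqrt(5) + 3) + (3 - sqrt(5)) + (3 - sqrt(5)) + (sqrt(5) + 3) + (0) + (0)
  = 20.
Dividing by |G| = 20 gives 20/20 = 1, matching the row-orthogonality relation <chi_8, chi_8> = [chi_8 = chi_8].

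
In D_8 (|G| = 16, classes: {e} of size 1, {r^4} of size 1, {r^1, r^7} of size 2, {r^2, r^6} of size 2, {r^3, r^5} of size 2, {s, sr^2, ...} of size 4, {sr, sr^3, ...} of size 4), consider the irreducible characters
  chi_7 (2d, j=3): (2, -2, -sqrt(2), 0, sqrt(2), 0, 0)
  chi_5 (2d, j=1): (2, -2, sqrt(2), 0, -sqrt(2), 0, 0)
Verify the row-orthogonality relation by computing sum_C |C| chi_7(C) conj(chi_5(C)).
Sum = 0; so <chi_7, chi_5> = 0 (distinct irreducibles are orthogonal).

Explanation: Compute term by term over conjugacy classes (|C| * chi_7(C) * conj(chi_5(C))):
  1*(2)*conj(2) + 1*(-2)*conj(-2) + 2*(-sqrt(2))*conj(sqrt(2)) + 2*(0)*conj(0) + 2*(sqrt(2))*conj(-sqrt(2)) + 4*(0)*conj(0) + 4*(0)*conj(0)
  = (4) + (4) + (-4) + (0) + (-4) + (0) + (0)
  = 0.
Dividing by |G| = 16 gives 0/16 = 0, matching the row-orthogonality relation <chi_7, chi_5> = [chi_7 = chi_5].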